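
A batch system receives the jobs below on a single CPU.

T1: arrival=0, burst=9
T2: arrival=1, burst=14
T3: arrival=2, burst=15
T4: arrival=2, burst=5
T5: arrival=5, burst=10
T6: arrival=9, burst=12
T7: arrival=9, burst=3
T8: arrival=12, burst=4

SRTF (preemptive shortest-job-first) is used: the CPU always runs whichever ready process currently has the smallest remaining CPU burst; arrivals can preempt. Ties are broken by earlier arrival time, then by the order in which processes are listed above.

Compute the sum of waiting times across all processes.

Schedule: | T1 0-2 | T4 2-7 | T1 7-9 | T7 9-12 | T8 12-16 | T1 16-21 | T5 21-31 | T6 31-43 | T2 43-57 | T3 57-72 |
Completion: T1=21  T2=57  T3=72  T4=7  T5=31  T6=43  T7=12  T8=16
Turnaround (C−A): T1=21  T2=56  T3=70  T4=5  T5=26  T6=34  T7=3  T8=4
Waiting = turnaround − burst: T1=12, T2=42, T3=55, T4=0, T5=16, T6=22, T7=0, T8=0
Total waiting = 12 + 42 + 55 + 0 + 16 + 22 + 0 + 0 = 147

147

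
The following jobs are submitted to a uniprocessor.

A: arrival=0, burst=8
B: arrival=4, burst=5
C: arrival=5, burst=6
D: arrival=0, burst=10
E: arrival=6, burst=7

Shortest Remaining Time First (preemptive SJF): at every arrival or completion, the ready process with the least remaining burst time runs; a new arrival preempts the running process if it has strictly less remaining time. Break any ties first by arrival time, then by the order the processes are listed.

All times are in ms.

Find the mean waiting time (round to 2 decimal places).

10.20

Timeline: | A 0-8 | B 8-13 | C 13-19 | E 19-26 | D 26-36 |
Completion: A=8  B=13  C=19  D=36  E=26
Turnaround (C−A): A=8  B=9  C=14  D=36  E=20
Waiting times: A=0, B=4, C=8, D=26, E=13
Average waiting = (0+4+8+26+13) / 5 = 51/5 = 10.20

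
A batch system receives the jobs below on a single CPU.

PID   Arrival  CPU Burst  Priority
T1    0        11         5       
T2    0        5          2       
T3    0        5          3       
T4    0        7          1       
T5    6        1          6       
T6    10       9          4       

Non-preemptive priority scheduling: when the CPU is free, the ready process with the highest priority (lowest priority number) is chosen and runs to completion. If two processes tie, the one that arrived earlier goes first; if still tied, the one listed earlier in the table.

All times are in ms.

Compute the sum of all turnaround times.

121

Schedule: | T4 0-7 | T2 7-12 | T3 12-17 | T6 17-26 | T1 26-37 | T5 37-38 |
Completion: T1=37  T2=12  T3=17  T4=7  T5=38  T6=26
Turnaround = completion − arrival: T1=37, T2=12, T3=17, T4=7, T5=32, T6=16
Total turnaround = 37 + 12 + 17 + 7 + 32 + 16 = 121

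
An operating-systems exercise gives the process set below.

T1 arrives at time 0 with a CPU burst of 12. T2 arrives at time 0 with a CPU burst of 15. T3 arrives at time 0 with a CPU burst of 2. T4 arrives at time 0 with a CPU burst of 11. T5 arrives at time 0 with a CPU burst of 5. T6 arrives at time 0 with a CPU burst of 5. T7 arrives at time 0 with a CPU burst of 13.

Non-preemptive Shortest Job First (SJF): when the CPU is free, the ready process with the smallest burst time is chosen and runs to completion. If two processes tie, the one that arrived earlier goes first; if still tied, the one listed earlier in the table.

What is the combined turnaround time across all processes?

190

Schedule: | T3 0-2 | T5 2-7 | T6 7-12 | T4 12-23 | T1 23-35 | T7 35-48 | T2 48-63 |
Completion: T1=35  T2=63  T3=2  T4=23  T5=7  T6=12  T7=48
Turnaround = completion − arrival: T1=35, T2=63, T3=2, T4=23, T5=7, T6=12, T7=48
Total turnaround = 35 + 63 + 2 + 23 + 7 + 12 + 48 = 190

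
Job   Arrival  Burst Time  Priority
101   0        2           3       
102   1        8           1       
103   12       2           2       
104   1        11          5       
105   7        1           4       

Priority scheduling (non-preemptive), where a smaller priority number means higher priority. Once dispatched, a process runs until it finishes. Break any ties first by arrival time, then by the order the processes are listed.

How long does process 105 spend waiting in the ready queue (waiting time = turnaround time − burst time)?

3

Gantt: | 101 0-2 | 102 2-10 | 105 10-11 | 104 11-22 | 103 22-24 |
Completion: 101=2  102=10  103=24  104=22  105=11
Waiting(105) = turnaround − burst = 4 − 1 = 3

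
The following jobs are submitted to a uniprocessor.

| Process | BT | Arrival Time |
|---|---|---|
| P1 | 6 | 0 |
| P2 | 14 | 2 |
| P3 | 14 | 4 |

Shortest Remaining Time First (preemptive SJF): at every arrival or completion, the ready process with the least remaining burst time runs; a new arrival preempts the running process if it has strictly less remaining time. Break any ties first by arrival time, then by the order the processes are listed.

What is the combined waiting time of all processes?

Timeline: | P1 0-6 | P2 6-20 | P3 20-34 |
Completion: P1=6  P2=20  P3=34
Turnaround (C−A): P1=6  P2=18  P3=30
Waiting = turnaround − burst: P1=0, P2=4, P3=16
Total waiting = 0 + 4 + 16 = 20

20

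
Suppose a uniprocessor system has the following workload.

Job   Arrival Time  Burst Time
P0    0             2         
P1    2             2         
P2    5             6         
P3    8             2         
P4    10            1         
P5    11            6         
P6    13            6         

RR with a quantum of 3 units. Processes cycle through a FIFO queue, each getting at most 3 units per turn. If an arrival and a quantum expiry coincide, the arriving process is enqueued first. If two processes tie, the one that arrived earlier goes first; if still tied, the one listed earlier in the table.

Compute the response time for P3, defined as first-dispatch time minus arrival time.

Gantt: | P0 0-2 | P1 2-4 | idle 4-5 | P2 5-8 | P3 8-10 | P2 10-13 | P4 13-14 | P5 14-17 | P6 17-20 | P5 20-23 | P6 23-26 |
Completion: P0=2  P1=4  P2=13  P3=10  P4=14  P5=23  P6=26
Turnaround (C−A): P0=2  P1=2  P2=8  P3=2  P4=4  P5=12  P6=13
Response(P3) = first start − arrival = 8 − 8 = 0

0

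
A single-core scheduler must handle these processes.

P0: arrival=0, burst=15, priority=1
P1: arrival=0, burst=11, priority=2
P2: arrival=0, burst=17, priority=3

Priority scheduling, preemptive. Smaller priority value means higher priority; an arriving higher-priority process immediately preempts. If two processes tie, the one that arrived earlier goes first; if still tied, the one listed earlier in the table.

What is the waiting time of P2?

26

Schedule: | P0 0-15 | P1 15-26 | P2 26-43 |
Completion: P0=15  P1=26  P2=43
Waiting(P2) = turnaround − burst = 43 − 17 = 26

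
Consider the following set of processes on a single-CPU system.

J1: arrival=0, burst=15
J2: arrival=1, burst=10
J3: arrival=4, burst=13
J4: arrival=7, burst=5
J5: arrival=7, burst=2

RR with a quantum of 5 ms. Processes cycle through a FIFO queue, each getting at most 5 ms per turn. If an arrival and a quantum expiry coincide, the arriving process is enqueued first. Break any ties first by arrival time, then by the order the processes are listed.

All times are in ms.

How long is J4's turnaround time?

18

Timeline: | J1 0-5 | J2 5-10 | J3 10-15 | J1 15-20 | J4 20-25 | J5 25-27 | J2 27-32 | J3 32-37 | J1 37-42 | J3 42-45 |
Completion: J1=42  J2=32  J3=45  J4=25  J5=27
Turnaround (C−A): J1=42  J2=31  J3=41  J4=18  J5=20
Turnaround(J4) = completion − arrival = 25 − 7 = 18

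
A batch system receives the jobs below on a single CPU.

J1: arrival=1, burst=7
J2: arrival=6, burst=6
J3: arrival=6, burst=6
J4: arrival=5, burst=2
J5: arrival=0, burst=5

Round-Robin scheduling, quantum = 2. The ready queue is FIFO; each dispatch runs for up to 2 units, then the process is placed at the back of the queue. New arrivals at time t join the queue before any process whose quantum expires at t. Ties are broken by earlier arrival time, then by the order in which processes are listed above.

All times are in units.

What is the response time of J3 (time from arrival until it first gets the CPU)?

6

Gantt: | J5 0-2 | J1 2-4 | J5 4-6 | J1 6-8 | J4 8-10 | J2 10-12 | J3 12-14 | J5 14-15 | J1 15-17 | J2 17-19 | J3 19-21 | J1 21-22 | J2 22-24 | J3 24-26 |
Completion: J1=22  J2=24  J3=26  J4=10  J5=15
Turnaround (C−A): J1=21  J2=18  J3=20  J4=5  J5=15
Response(J3) = first start − arrival = 12 − 6 = 6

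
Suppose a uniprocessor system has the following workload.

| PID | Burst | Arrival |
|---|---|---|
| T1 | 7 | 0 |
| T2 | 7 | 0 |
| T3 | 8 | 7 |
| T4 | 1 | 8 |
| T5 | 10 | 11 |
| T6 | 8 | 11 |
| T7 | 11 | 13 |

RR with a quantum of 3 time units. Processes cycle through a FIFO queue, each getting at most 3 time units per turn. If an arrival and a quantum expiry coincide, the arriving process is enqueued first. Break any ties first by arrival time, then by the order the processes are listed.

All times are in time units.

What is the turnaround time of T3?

34

Schedule: | T1 0-3 | T2 3-6 | T1 6-9 | T2 9-12 | T3 12-15 | T4 15-16 | T1 16-17 | T5 17-20 | T6 20-23 | T2 23-24 | T7 24-27 | T3 27-30 | T5 30-33 | T6 33-36 | T7 36-39 | T3 39-41 | T5 41-44 | T6 44-46 | T7 46-49 | T5 49-50 | T7 50-52 |
Completion: T1=17  T2=24  T3=41  T4=16  T5=50  T6=46  T7=52
Turnaround (C−A): T1=17  T2=24  T3=34  T4=8  T5=39  T6=35  T7=39
Turnaround(T3) = completion − arrival = 41 − 7 = 34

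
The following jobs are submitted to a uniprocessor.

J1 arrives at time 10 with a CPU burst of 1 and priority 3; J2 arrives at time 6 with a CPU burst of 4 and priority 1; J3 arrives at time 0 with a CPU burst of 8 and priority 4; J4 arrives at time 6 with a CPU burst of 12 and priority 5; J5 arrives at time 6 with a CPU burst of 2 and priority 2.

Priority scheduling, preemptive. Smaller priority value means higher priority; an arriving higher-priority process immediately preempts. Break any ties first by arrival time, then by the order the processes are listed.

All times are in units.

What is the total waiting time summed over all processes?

Gantt: | J3 0-6 | J2 6-10 | J5 10-12 | J1 12-13 | J3 13-15 | J4 15-27 |
Completion: J1=13  J2=10  J3=15  J4=27  J5=12
Turnaround (C−A): J1=3  J2=4  J3=15  J4=21  J5=6
Waiting = turnaround − burst: J1=2, J2=0, J3=7, J4=9, J5=4
Total waiting = 2 + 0 + 7 + 9 + 4 = 22

22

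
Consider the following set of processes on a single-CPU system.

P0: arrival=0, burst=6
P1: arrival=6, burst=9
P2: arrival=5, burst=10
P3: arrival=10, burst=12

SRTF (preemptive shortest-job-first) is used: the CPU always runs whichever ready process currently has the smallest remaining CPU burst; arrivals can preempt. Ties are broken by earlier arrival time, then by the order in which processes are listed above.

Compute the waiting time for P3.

15

Schedule: | P0 0-6 | P1 6-15 | P2 15-25 | P3 25-37 |
Completion: P0=6  P1=15  P2=25  P3=37
Waiting(P3) = turnaround − burst = 27 − 12 = 15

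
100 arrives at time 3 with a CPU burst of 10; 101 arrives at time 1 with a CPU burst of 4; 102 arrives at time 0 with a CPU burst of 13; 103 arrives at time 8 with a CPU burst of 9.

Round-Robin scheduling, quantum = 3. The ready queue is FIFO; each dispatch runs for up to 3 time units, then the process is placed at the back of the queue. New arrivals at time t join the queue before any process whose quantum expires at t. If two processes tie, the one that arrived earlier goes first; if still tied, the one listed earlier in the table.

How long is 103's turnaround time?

26

Timeline: | 102 0-3 | 101 3-6 | 100 6-9 | 102 9-12 | 101 12-13 | 103 13-16 | 100 16-19 | 102 19-22 | 103 22-25 | 100 25-28 | 102 28-31 | 103 31-34 | 100 34-35 | 102 35-36 |
Completion: 100=35  101=13  102=36  103=34
Turnaround (C−A): 100=32  101=12  102=36  103=26
Turnaround(103) = completion − arrival = 34 − 8 = 26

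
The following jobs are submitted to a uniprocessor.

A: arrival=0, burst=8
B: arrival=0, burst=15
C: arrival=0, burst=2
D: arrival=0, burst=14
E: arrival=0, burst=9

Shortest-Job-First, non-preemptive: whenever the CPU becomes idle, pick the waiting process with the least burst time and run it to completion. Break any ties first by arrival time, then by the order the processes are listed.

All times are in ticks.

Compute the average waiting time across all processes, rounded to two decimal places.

Timeline: | C 0-2 | A 2-10 | E 10-19 | D 19-33 | B 33-48 |
Completion: A=10  B=48  C=2  D=33  E=19
Turnaround (C−A): A=10  B=48  C=2  D=33  E=19
Waiting times: A=2, B=33, C=0, D=19, E=10
Average waiting = (2+33+0+19+10) / 5 = 64/5 = 12.80

12.80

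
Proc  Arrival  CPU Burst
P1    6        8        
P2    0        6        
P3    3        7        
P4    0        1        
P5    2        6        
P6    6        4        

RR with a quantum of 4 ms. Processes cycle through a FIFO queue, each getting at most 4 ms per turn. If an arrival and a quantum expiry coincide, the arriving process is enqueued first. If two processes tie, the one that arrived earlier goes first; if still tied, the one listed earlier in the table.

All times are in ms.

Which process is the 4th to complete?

P5

Schedule: | P2 0-4 | P4 4-5 | P5 5-9 | P3 9-13 | P2 13-15 | P1 15-19 | P6 19-23 | P5 23-25 | P3 25-28 | P1 28-32 |
Completion: P1=32  P2=15  P3=28  P4=5  P5=25  P6=23
Turnaround (C−A): P1=26  P2=15  P3=25  P4=5  P5=23  P6=17
Finish order: P4 → P2 → P6 → P5 → P3 → P1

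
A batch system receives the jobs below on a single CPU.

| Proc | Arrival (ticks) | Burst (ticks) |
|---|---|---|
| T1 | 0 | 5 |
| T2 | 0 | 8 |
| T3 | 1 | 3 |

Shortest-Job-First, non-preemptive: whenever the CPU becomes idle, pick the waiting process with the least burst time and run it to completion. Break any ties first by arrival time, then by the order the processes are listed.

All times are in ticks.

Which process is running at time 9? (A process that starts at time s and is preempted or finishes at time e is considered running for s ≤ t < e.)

T2

Schedule: | T1 0-5 | T3 5-8 | T2 8-16 |
Completion: T1=5  T2=16  T3=8
Turnaround (C−A): T1=5  T2=16  T3=7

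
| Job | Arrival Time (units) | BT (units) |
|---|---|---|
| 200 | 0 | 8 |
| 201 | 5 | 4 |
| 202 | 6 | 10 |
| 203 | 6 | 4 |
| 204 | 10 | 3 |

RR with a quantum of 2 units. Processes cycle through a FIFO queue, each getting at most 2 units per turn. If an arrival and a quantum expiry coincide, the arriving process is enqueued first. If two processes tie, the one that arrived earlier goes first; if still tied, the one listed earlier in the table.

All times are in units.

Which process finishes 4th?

204

Gantt: | 200 0-6 | 201 6-8 | 202 8-10 | 203 10-12 | 200 12-14 | 201 14-16 | 204 16-18 | 202 18-20 | 203 20-22 | 204 22-23 | 202 23-29 |
Completion: 200=14  201=16  202=29  203=22  204=23
Finish order: 200 → 201 → 203 → 204 → 202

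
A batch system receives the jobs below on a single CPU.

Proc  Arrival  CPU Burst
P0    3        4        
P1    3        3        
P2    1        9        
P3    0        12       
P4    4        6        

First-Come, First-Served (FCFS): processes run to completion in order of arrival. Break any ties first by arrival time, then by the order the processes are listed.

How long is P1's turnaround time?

25

Timeline: | P3 0-12 | P2 12-21 | P0 21-25 | P1 25-28 | P4 28-34 |
Completion: P0=25  P1=28  P2=21  P3=12  P4=34
Turnaround (C−A): P0=22  P1=25  P2=20  P3=12  P4=30
Turnaround(P1) = completion − arrival = 28 − 3 = 25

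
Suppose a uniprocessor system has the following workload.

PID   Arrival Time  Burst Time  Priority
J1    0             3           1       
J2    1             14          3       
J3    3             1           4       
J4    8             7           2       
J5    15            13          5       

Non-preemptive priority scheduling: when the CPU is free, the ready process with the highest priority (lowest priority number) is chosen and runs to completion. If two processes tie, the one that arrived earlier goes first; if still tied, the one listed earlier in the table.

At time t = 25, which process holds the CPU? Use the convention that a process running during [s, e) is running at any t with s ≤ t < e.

Schedule: | J1 0-3 | J2 3-17 | J4 17-24 | J3 24-25 | J5 25-38 |
Completion: J1=3  J2=17  J3=25  J4=24  J5=38
Turnaround (C−A): J1=3  J2=16  J3=22  J4=16  J5=23

J5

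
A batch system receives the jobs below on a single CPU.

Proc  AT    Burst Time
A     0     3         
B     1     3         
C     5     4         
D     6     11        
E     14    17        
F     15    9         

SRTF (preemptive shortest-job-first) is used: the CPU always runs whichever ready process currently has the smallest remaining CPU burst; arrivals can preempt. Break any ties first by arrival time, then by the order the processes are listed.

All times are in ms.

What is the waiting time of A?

Timeline: | A 0-3 | B 3-6 | C 6-10 | D 10-21 | F 21-30 | E 30-47 |
Completion: A=3  B=6  C=10  D=21  E=47  F=30
Turnaround (C−A): A=3  B=5  C=5  D=15  E=33  F=15
Waiting(A) = turnaround − burst = 3 − 3 = 0

0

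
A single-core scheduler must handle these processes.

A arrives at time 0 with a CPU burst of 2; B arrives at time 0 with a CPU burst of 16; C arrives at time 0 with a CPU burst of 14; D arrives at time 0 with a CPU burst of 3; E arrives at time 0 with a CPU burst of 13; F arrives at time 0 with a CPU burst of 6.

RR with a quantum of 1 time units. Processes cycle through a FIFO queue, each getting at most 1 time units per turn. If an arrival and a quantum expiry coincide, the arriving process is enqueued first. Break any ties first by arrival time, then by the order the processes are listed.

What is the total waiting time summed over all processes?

Schedule: | A 0-1 | B 1-2 | C 2-3 | D 3-4 | E 4-5 | F 5-6 | A 6-7 | B 7-8 | C 8-9 | D 9-10 | E 10-11 | F 11-12 | B 12-13 | C 13-14 | D 14-15 | E 15-16 | F 16-17 | B 17-18 | C 18-19 | E 19-20 | F 20-21 | B 21-22 | C 22-23 | E 23-24 | F 24-25 | B 25-26 | C 26-27 | E 27-28 | F 28-29 | B 29-30 | C 30-31 | E 31-32 | B 32-33 | C 33-34 | E 34-35 | B 35-36 | C 36-37 | E 37-38 | B 38-39 | C 39-40 | E 40-41 | B 41-42 | C 42-43 | E 43-44 | B 44-45 | C 45-46 | E 46-47 | B 47-48 | C 48-49 | E 49-50 | B 50-51 | C 51-52 | B 52-54 |
Completion: A=7  B=54  C=52  D=15  E=50  F=29
Waiting = turnaround − burst: A=5, B=38, C=38, D=12, E=37, F=23
Total waiting = 5 + 38 + 38 + 12 + 37 + 23 = 153

153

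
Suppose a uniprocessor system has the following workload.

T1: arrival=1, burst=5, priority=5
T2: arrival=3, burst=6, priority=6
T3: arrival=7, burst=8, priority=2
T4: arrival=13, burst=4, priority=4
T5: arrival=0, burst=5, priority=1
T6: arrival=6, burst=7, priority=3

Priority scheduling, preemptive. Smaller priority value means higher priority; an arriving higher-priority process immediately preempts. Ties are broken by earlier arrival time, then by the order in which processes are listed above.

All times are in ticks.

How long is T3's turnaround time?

Gantt: | T5 0-5 | T1 5-6 | T6 6-7 | T3 7-15 | T6 15-21 | T4 21-25 | T1 25-29 | T2 29-35 |
Completion: T1=29  T2=35  T3=15  T4=25  T5=5  T6=21
Turnaround(T3) = completion − arrival = 15 − 7 = 8

8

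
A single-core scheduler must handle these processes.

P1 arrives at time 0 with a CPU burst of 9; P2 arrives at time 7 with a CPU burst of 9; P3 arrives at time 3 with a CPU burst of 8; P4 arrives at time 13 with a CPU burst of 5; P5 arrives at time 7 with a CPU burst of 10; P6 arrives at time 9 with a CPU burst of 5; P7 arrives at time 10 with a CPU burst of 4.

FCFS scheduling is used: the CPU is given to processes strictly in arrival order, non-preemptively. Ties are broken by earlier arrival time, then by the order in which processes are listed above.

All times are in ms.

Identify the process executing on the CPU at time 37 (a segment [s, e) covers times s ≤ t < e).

Schedule: | P1 0-9 | P3 9-17 | P2 17-26 | P5 26-36 | P6 36-41 | P7 41-45 | P4 45-50 |
Completion: P1=9  P2=26  P3=17  P4=50  P5=36  P6=41  P7=45
Turnaround (C−A): P1=9  P2=19  P3=14  P4=37  P5=29  P6=32  P7=35

P6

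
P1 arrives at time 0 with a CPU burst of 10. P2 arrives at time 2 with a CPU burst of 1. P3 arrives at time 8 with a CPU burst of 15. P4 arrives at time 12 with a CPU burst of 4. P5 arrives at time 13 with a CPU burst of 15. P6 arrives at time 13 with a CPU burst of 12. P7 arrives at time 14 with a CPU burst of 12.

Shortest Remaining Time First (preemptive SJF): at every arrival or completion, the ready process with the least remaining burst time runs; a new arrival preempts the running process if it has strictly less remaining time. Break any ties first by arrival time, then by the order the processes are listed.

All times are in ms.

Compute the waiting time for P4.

0

Schedule: | P1 0-2 | P2 2-3 | P1 3-11 | P3 11-12 | P4 12-16 | P6 16-28 | P7 28-40 | P3 40-54 | P5 54-69 |
Completion: P1=11  P2=3  P3=54  P4=16  P5=69  P6=28  P7=40
Turnaround (C−A): P1=11  P2=1  P3=46  P4=4  P5=56  P6=15  P7=26
Waiting(P4) = turnaround − burst = 4 − 4 = 0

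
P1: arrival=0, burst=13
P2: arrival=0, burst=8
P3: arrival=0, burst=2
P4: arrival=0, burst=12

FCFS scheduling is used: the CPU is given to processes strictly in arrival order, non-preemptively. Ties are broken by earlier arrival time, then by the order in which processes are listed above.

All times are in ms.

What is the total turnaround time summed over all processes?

Schedule: | P1 0-13 | P2 13-21 | P3 21-23 | P4 23-35 |
Completion: P1=13  P2=21  P3=23  P4=35
Turnaround (C−A): P1=13  P2=21  P3=23  P4=35
Turnaround = completion − arrival: P1=13, P2=21, P3=23, P4=35
Total turnaround = 13 + 21 + 23 + 35 = 92

92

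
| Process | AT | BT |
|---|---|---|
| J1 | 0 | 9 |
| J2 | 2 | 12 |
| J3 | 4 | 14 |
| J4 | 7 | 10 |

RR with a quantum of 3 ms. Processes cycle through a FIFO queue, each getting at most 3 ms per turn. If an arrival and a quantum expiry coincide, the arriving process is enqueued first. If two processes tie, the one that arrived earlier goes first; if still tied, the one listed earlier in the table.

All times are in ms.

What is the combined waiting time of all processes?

87

Timeline: | J1 0-3 | J2 3-6 | J1 6-9 | J3 9-12 | J2 12-15 | J4 15-18 | J1 18-21 | J3 21-24 | J2 24-27 | J4 27-30 | J3 30-33 | J2 33-36 | J4 36-39 | J3 39-42 | J4 42-43 | J3 43-45 |
Completion: J1=21  J2=36  J3=45  J4=43
Turnaround (C−A): J1=21  J2=34  J3=41  J4=36
Waiting = turnaround − burst: J1=12, J2=22, J3=27, J4=26
Total waiting = 12 + 22 + 27 + 26 = 87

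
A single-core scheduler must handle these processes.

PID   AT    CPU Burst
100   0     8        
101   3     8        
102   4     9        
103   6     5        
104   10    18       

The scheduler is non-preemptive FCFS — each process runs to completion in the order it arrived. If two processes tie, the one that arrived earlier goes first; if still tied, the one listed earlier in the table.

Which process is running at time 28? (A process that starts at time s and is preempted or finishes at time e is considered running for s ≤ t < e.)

103

Gantt: | 100 0-8 | 101 8-16 | 102 16-25 | 103 25-30 | 104 30-48 |
Completion: 100=8  101=16  102=25  103=30  104=48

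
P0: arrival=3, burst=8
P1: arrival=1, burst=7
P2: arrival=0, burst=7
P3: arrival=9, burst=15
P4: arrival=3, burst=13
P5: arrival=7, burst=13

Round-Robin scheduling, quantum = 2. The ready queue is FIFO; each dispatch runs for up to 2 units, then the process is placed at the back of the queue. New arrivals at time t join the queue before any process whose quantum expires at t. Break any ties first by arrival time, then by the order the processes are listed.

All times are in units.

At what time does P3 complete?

Schedule: | P2 0-2 | P1 2-4 | P2 4-6 | P0 6-8 | P4 8-10 | P1 10-12 | P2 12-14 | P5 14-16 | P0 16-18 | P3 18-20 | P4 20-22 | P1 22-24 | P2 24-25 | P5 25-27 | P0 27-29 | P3 29-31 | P4 31-33 | P1 33-34 | P5 34-36 | P0 36-38 | P3 38-40 | P4 40-42 | P5 42-44 | P3 44-46 | P4 46-48 | P5 48-50 | P3 50-52 | P4 52-54 | P5 54-56 | P3 56-58 | P4 58-59 | P5 59-60 | P3 60-63 |
Completion: P0=38  P1=34  P2=25  P3=63  P4=59  P5=60
Turnaround (C−A): P0=35  P1=33  P2=25  P3=54  P4=56  P5=53

63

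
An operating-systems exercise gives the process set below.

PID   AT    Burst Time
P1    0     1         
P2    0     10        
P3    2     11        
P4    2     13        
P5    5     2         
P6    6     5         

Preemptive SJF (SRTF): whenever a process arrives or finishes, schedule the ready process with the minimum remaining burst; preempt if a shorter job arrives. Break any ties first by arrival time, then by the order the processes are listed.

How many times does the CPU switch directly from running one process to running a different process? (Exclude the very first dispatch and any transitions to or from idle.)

Schedule: | P1 0-1 | P2 1-5 | P5 5-7 | P6 7-12 | P2 12-18 | P3 18-29 | P4 29-42 |
Completion: P1=1  P2=18  P3=29  P4=42  P5=7  P6=12
Turnaround (C−A): P1=1  P2=18  P3=27  P4=40  P5=2  P6=6

6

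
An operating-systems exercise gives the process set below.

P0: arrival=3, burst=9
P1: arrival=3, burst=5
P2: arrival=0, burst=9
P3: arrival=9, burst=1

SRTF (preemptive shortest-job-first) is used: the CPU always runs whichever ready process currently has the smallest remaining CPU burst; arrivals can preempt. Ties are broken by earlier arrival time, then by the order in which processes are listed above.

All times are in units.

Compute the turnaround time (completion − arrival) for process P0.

Gantt: | P2 0-3 | P1 3-8 | P2 8-9 | P3 9-10 | P2 10-15 | P0 15-24 |
Completion: P0=24  P1=8  P2=15  P3=10
Turnaround(P0) = completion − arrival = 24 − 3 = 21

21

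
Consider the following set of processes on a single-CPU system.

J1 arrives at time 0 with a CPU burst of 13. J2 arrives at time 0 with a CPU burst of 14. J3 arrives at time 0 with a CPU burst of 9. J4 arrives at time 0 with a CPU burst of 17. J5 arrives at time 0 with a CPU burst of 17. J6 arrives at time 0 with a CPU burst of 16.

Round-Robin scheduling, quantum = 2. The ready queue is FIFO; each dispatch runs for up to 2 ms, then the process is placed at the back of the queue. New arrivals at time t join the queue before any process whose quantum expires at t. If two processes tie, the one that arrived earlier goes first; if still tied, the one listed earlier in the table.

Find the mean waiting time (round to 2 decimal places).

Schedule: | J1 0-2 | J2 2-4 | J3 4-6 | J4 6-8 | J5 8-10 | J6 10-12 | J1 12-14 | J2 14-16 | J3 16-18 | J4 18-20 | J5 20-22 | J6 22-24 | J1 24-26 | J2 26-28 | J3 28-30 | J4 30-32 | J5 32-34 | J6 34-36 | J1 36-38 | J2 38-40 | J3 40-42 | J4 42-44 | J5 44-46 | J6 46-48 | J1 48-50 | J2 50-52 | J3 52-53 | J4 53-55 | J5 55-57 | J6 57-59 | J1 59-61 | J2 61-63 | J4 63-65 | J5 65-67 | J6 67-69 | J1 69-70 | J2 70-72 | J4 72-74 | J5 74-76 | J6 76-78 | J4 78-80 | J5 80-82 | J6 82-84 | J4 84-85 | J5 85-86 |
Completion: J1=70  J2=72  J3=53  J4=85  J5=86  J6=84
Turnaround (C−A): J1=70  J2=72  J3=53  J4=85  J5=86  J6=84
Waiting times: J1=57, J2=58, J3=44, J4=68, J5=69, J6=68
Average waiting = (57+58+44+68+69+68) / 6 = 364/6 = 60.67

60.67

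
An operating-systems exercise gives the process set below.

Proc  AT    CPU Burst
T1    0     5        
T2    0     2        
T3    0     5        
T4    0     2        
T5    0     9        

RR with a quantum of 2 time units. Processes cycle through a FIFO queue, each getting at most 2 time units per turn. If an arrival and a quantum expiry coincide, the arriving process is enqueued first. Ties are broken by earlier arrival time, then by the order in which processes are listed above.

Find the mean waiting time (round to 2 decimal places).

Schedule: | T1 0-2 | T2 2-4 | T3 4-6 | T4 6-8 | T5 8-10 | T1 10-12 | T3 12-14 | T5 14-16 | T1 16-17 | T3 17-18 | T5 18-23 |
Completion: T1=17  T2=4  T3=18  T4=8  T5=23
Waiting times: T1=12, T2=2, T3=13, T4=6, T5=14
Average waiting = (12+2+13+6+14) / 5 = 47/5 = 9.40

9.40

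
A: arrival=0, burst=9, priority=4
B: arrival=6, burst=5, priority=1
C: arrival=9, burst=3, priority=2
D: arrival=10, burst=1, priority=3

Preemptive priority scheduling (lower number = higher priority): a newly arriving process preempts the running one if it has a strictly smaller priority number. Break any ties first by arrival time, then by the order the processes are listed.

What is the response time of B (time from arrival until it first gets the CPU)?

0

Timeline: | A 0-6 | B 6-11 | C 11-14 | D 14-15 | A 15-18 |
Completion: A=18  B=11  C=14  D=15
Turnaround (C−A): A=18  B=5  C=5  D=5
Response(B) = first start − arrival = 6 − 6 = 0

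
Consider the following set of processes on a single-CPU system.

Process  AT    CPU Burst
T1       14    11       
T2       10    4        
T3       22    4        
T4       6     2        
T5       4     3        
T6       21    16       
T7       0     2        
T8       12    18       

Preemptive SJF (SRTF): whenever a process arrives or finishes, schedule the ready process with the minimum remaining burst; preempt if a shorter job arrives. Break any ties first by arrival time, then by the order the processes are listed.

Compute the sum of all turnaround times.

105

Timeline: | T7 0-2 | idle 2-4 | T5 4-7 | T4 7-9 | idle 9-10 | T2 10-14 | T1 14-25 | T3 25-29 | T6 29-45 | T8 45-63 |
Completion: T1=25  T2=14  T3=29  T4=9  T5=7  T6=45  T7=2  T8=63
Turnaround (C−A): T1=11  T2=4  T3=7  T4=3  T5=3  T6=24  T7=2  T8=51
Turnaround = completion − arrival: T1=11, T2=4, T3=7, T4=3, T5=3, T6=24, T7=2, T8=51
Total turnaround = 11 + 4 + 7 + 3 + 3 + 24 + 2 + 51 = 105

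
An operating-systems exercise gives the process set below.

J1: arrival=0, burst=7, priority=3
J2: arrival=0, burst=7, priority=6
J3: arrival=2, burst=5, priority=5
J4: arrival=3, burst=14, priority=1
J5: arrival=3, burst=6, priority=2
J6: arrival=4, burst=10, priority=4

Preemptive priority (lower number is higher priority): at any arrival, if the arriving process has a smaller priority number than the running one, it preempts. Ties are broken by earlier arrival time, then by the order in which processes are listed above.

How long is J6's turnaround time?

Timeline: | J1 0-3 | J4 3-17 | J5 17-23 | J1 23-27 | J6 27-37 | J3 37-42 | J2 42-49 |
Completion: J1=27  J2=49  J3=42  J4=17  J5=23  J6=37
Turnaround (C−A): J1=27  J2=49  J3=40  J4=14  J5=20  J6=33
Turnaround(J6) = completion − arrival = 37 − 4 = 33

33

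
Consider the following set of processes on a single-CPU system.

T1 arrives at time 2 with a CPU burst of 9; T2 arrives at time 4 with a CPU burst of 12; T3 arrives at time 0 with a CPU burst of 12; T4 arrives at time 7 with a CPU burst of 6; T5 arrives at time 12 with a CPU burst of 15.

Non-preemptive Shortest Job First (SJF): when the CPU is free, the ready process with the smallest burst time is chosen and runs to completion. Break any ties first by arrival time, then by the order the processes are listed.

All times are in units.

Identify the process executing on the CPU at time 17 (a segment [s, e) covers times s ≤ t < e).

Schedule: | T3 0-12 | T4 12-18 | T1 18-27 | T2 27-39 | T5 39-54 |
Completion: T1=27  T2=39  T3=12  T4=18  T5=54

T4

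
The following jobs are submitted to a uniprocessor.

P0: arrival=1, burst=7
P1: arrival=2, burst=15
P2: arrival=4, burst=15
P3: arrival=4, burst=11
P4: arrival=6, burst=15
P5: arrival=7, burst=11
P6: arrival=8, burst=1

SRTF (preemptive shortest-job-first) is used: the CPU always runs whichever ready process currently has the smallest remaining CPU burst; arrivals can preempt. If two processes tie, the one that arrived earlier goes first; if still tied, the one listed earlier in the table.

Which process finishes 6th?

P2

Gantt: | idle 0-1 | P0 1-8 | P6 8-9 | P3 9-20 | P5 20-31 | P1 31-46 | P2 46-61 | P4 61-76 |
Completion: P0=8  P1=46  P2=61  P3=20  P4=76  P5=31  P6=9
Finish order: P0 → P6 → P3 → P5 → P1 → P2 → P4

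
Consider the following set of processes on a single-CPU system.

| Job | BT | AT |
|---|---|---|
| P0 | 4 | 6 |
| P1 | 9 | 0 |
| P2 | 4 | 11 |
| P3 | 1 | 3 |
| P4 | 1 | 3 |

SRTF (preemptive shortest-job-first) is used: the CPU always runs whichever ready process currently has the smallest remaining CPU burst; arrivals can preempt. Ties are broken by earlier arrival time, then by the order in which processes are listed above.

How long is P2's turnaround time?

8

Gantt: | P1 0-3 | P3 3-4 | P4 4-5 | P1 5-6 | P0 6-10 | P1 10-15 | P2 15-19 |
Completion: P0=10  P1=15  P2=19  P3=4  P4=5
Turnaround (C−A): P0=4  P1=15  P2=8  P3=1  P4=2
Turnaround(P2) = completion − arrival = 19 − 11 = 8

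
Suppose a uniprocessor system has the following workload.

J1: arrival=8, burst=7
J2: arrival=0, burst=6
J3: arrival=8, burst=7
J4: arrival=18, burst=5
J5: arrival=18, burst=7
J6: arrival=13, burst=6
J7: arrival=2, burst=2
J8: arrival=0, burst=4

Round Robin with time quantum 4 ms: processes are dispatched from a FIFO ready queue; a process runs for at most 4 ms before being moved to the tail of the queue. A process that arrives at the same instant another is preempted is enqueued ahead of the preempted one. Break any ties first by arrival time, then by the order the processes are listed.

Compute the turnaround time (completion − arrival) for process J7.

Schedule: | J2 0-4 | J8 4-8 | J7 8-10 | J2 10-12 | J1 12-16 | J3 16-20 | J6 20-24 | J1 24-27 | J4 27-31 | J5 31-35 | J3 35-38 | J6 38-40 | J4 40-41 | J5 41-44 |
Completion: J1=27  J2=12  J3=38  J4=41  J5=44  J6=40  J7=10  J8=8
Turnaround(J7) = completion − arrival = 10 − 2 = 8

8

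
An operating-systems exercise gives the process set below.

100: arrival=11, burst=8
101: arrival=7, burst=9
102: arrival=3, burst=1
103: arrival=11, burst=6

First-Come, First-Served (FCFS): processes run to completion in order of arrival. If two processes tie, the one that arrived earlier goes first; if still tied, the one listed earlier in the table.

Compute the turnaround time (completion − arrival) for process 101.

Gantt: | idle 0-3 | 102 3-4 | idle 4-7 | 101 7-16 | 100 16-24 | 103 24-30 |
Completion: 100=24  101=16  102=4  103=30
Turnaround (C−A): 100=13  101=9  102=1  103=19
Turnaround(101) = completion − arrival = 16 − 7 = 9

9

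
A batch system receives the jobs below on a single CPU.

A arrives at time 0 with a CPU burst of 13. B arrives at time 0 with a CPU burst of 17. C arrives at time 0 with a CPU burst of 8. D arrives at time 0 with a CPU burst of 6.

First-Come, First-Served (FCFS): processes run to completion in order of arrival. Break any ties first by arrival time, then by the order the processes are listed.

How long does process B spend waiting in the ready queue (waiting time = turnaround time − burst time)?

13

Schedule: | A 0-13 | B 13-30 | C 30-38 | D 38-44 |
Completion: A=13  B=30  C=38  D=44
Waiting(B) = turnaround − burst = 30 − 17 = 13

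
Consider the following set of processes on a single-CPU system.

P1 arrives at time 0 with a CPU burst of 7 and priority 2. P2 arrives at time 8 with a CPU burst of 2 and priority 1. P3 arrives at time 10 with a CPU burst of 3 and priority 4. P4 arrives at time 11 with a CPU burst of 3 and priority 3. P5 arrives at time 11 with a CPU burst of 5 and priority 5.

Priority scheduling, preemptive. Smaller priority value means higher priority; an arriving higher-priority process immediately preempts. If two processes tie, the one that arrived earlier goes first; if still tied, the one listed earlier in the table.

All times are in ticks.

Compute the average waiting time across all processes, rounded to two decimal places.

1.60

Gantt: | P1 0-7 | idle 7-8 | P2 8-10 | P3 10-11 | P4 11-14 | P3 14-16 | P5 16-21 |
Completion: P1=7  P2=10  P3=16  P4=14  P5=21
Waiting times: P1=0, P2=0, P3=3, P4=0, P5=5
Average waiting = (0+0+3+0+5) / 5 = 8/5 = 1.60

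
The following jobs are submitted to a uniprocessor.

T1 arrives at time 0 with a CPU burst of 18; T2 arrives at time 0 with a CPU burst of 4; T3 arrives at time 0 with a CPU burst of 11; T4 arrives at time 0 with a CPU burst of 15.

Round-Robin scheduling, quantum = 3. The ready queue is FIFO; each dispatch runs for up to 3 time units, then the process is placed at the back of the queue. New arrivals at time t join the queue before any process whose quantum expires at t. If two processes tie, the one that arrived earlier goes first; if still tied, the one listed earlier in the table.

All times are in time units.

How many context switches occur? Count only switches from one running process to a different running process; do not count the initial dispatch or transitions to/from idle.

16

Schedule: | T1 0-3 | T2 3-6 | T3 6-9 | T4 9-12 | T1 12-15 | T2 15-16 | T3 16-19 | T4 19-22 | T1 22-25 | T3 25-28 | T4 28-31 | T1 31-34 | T3 34-36 | T4 36-39 | T1 39-42 | T4 42-45 | T1 45-48 |
Completion: T1=48  T2=16  T3=36  T4=45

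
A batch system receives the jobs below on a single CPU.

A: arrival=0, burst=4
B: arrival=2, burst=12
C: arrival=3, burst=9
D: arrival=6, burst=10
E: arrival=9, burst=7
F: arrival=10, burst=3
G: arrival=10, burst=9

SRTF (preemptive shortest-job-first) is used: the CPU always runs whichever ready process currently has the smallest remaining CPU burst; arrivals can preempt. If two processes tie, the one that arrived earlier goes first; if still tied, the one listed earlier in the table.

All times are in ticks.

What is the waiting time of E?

7

Timeline: | A 0-4 | C 4-13 | F 13-16 | E 16-23 | G 23-32 | D 32-42 | B 42-54 |
Completion: A=4  B=54  C=13  D=42  E=23  F=16  G=32
Turnaround (C−A): A=4  B=52  C=10  D=36  E=14  F=6  G=22
Waiting(E) = turnaround − burst = 14 − 7 = 7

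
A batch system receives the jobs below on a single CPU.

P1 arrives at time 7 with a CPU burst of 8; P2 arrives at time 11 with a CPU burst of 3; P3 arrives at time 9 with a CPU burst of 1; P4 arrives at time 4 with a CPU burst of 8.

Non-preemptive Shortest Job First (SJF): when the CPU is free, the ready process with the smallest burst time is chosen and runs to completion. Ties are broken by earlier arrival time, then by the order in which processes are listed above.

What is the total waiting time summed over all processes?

14

Schedule: | idle 0-4 | P4 4-12 | P3 12-13 | P2 13-16 | P1 16-24 |
Completion: P1=24  P2=16  P3=13  P4=12
Waiting = turnaround − burst: P1=9, P2=2, P3=3, P4=0
Total waiting = 9 + 2 + 3 + 0 = 14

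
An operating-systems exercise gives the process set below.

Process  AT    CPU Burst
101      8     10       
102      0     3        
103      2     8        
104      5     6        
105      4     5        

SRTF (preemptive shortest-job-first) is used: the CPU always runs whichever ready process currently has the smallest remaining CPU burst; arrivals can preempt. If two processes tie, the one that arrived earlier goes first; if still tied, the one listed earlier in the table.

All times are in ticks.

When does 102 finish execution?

Schedule: | 102 0-3 | 103 3-4 | 105 4-9 | 104 9-15 | 103 15-22 | 101 22-32 |
Completion: 101=32  102=3  103=22  104=15  105=9

3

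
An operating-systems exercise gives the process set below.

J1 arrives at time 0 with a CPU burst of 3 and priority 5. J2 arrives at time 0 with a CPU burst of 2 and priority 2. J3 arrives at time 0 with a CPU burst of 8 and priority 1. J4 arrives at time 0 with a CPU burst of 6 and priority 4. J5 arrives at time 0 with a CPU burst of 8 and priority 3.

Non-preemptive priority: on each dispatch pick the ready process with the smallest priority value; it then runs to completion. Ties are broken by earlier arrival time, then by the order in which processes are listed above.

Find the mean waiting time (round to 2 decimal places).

Gantt: | J3 0-8 | J2 8-10 | J5 10-18 | J4 18-24 | J1 24-27 |
Completion: J1=27  J2=10  J3=8  J4=24  J5=18
Turnaround (C−A): J1=27  J2=10  J3=8  J4=24  J5=18
Waiting times: J1=24, J2=8, J3=0, J4=18, J5=10
Average waiting = (24+8+0+18+10) / 5 = 60/5 = 12.00

12.00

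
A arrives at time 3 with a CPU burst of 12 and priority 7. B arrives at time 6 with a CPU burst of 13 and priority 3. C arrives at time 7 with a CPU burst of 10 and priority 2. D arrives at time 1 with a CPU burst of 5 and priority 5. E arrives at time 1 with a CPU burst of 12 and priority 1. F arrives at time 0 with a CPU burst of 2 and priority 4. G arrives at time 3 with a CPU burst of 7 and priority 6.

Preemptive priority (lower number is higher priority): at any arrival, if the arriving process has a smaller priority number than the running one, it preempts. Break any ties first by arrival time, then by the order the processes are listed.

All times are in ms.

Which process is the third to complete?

Schedule: | F 0-1 | E 1-13 | C 13-23 | B 23-36 | F 36-37 | D 37-42 | G 42-49 | A 49-61 |
Completion: A=61  B=36  C=23  D=42  E=13  F=37  G=49
Finish order: E → C → B → F → D → G → A

B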